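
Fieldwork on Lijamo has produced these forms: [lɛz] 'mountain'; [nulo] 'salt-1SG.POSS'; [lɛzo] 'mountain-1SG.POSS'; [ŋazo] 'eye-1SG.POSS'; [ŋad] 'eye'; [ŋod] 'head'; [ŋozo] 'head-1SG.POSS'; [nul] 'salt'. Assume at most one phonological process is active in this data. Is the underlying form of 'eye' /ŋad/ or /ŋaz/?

/ŋad/

The root 'eye' surfaces as [ŋad] and [ŋazo], with a stem-final [d] ~ [z] alternation.
But 'mountain' keeps [z] in both environments ([lɛz], [lɛzo]), so there is no rule changing /z/ to [d] in isolation.
The underlying segment must be /d/; voiced stops become fricatives between vowels, yielding [z] there.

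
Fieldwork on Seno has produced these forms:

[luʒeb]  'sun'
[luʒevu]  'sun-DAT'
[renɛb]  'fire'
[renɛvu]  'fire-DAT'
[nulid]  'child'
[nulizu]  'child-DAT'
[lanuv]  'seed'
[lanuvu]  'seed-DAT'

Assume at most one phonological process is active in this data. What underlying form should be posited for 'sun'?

'sun' shows [b] ~ [v] at the end of the stem ([luʒeb] vs [luʒevu]).
But 'seed' keeps [v] in both environments ([lanuv], [lanuvu]), so there is no rule changing /v/ to [b] in isolation.
The underlying segment must be /b/; voiced stops become fricatives between vowels, yielding [v] there.
The underlying form of 'sun' is therefore /luʒeb/.

/luʒeb/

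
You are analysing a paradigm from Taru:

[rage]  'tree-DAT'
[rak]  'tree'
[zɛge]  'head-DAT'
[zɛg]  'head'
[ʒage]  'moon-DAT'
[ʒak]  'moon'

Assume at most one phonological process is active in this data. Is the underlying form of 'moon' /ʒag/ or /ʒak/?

The stem for 'moon' ends in [g] in [ʒage] but [k] in [ʒak].
The stem 'head' ([zɛge], [zɛg]) shows [g] unchanged in both environments, so [g] cannot be basic with [k] derived in isolation.
The alternation reflects intervocalic voicing: voiceless stops become voiced between vowels. /k/ is underlying.

/ʒak/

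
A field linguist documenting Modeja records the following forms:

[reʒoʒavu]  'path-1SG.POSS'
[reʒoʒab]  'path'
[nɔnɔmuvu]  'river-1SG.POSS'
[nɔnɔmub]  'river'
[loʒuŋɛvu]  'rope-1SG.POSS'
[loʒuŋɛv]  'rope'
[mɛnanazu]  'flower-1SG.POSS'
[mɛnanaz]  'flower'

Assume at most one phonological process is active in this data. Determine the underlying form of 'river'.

The root 'river' surfaces as [nɔnɔmuvu] and [nɔnɔmub], with a stem-final [v] ~ [b] alternation.
Compare 'rope', with invariant [v] in [loʒuŋɛvu] and [loʒuŋɛv]: an analysis with underlying /v/ and a rule producing [b] in isolation would wrongly predict alternation here too.
So /b/ is underlying, and a rule of intervocalic spirantization — voiced stops become fricatives between vowels — gives [v].
The underlying form of 'river' is therefore /nɔnɔmub/.

/nɔnɔmub/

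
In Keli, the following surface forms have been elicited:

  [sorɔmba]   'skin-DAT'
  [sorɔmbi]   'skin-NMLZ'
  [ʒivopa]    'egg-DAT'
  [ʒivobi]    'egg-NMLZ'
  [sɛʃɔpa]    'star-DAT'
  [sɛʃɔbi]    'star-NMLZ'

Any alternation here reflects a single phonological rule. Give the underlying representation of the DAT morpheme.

The DAT morpheme has two allomorphs, [-ba] and [-pa].
The NMLZ suffix, which begins with [b], is invariant after every stem; so [b] is not altered by any rule here.
The DAT suffix is therefore /-pa/ underlyingly, with post-nasal voicing: voiceless stops become voiced after a nasal.

/-pa/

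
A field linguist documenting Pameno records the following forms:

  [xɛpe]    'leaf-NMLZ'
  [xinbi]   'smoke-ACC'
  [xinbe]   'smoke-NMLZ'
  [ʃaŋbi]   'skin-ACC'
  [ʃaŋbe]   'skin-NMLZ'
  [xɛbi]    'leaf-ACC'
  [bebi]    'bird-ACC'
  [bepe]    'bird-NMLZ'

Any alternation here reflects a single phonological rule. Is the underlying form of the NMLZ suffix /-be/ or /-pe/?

/-pe/

The NMLZ suffix surfaces as [-be] and [-pe], depending on the final segment of the stem.
By contrast the ACC suffix keeps its initial [b] throughout — that segment must be underlying.
So the underlying form is /-pe/, and voiceless stops become voiced after a nasal.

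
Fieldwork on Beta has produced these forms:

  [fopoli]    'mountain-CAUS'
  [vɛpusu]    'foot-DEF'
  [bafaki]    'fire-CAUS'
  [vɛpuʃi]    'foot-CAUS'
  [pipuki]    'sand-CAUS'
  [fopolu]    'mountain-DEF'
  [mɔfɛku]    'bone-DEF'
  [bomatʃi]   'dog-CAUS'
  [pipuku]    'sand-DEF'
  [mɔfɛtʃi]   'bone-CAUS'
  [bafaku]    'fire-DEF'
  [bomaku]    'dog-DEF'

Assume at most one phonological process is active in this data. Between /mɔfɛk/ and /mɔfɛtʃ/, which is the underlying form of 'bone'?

/mɔfɛtʃ/

'bone' shows [k] ~ [tʃ] at the end of the stem ([mɔfɛku] vs [mɔfɛtʃi]).
If /k/ were underlying and a rule turned it into [tʃ] before the CAUS suffix, 'fire' would also alternate; but it has [k] in both [bafaku] and [bafaki].
The underlying segment must be /tʃ/; palato-alveolar /tʃ/ and /ʃ/ become [k] and [s] when no front vowel follows, yielding [k] there.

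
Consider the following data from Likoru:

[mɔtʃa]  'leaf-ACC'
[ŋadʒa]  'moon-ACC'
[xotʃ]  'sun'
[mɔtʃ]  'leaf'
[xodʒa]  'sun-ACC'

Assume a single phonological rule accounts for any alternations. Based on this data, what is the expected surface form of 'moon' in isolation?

In [xotʃ] and [xodʒa] the final segment of 'sun' alternates: [tʃ] ~ [dʒ].
If /tʃ/ were underlying and a rule turned it into [dʒ] before the ACC suffix, 'leaf' would also alternate; but it has [tʃ] in both [mɔtʃ] and [mɔtʃa].
The underlying segment must be /dʒ/; voiced obstruents become voiceless word-finally, yielding [tʃ] there.
From [ŋadʒa] the stem 'moon' is /ŋadʒ/; word-finally this yields [ŋatʃ].

[ŋatʃ]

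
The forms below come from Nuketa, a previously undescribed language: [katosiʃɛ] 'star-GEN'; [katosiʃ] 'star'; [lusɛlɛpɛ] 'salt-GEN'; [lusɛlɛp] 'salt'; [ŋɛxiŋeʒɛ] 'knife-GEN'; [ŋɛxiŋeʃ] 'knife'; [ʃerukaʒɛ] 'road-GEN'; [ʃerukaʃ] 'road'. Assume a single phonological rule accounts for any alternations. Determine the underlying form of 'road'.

The stem for 'road' ends in [ʒ] in [ʃerukaʒɛ] but [ʃ] in [ʃerukaʃ].
Compare 'star', with invariant [ʃ] in [katosiʃɛ] and [katosiʃ]: an analysis with underlying /ʃ/ and a rule producing [ʒ] before the GEN suffix would wrongly predict alternation here too.
So /ʒ/ is underlying, and a rule of word-final obstruent devoicing — voiced obstruents become voiceless word-finally — gives [ʃ].

/ʃerukaʒ/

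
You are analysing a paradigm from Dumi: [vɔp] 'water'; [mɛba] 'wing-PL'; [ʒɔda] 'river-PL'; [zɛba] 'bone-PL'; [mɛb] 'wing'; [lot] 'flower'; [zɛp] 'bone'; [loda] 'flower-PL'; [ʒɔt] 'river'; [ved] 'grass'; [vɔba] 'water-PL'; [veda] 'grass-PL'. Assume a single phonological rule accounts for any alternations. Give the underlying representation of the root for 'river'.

/ʒɔt/

The root 'river' surfaces as [ʒɔt] and [ʒɔda], with a stem-final [t] ~ [d] alternation.
Compare 'grass', with invariant [d] in [ved] and [veda]: an analysis with underlying /d/ and a rule producing [t] in isolation would wrongly predict alternation here too.
Therefore /t/ is basic and [d] is derived by intervocalic voicing (voiceless stops become voiced between vowels).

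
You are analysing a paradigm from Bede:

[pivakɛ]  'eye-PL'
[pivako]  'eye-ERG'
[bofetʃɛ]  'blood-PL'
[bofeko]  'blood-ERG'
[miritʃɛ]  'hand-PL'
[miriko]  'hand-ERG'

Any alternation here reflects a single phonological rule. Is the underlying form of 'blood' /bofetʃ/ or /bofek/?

/bofetʃ/

In [bofetʃɛ] and [bofeko] the final segment of 'blood' alternates: [tʃ] ~ [k].
But 'eye' keeps [k] in both environments ([pivakɛ], [pivako]), so there is no rule changing /k/ to [tʃ] before the PL suffix.
The underlying segment must be /tʃ/; palato-alveolar /tʃ/ becomes [k] when no front vowel follows, yielding [k] there.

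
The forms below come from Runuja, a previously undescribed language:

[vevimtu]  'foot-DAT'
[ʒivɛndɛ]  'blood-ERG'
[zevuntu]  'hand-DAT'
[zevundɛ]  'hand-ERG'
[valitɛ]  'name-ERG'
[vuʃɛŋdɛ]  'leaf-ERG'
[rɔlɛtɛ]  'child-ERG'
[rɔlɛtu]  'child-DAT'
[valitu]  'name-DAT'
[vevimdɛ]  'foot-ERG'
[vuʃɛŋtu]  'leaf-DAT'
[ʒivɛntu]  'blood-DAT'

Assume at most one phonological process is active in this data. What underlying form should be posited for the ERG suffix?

The ERG morpheme has two allomorphs, [-dɛ] and [-tɛ].
The DAT suffix, which begins with [t], is invariant after every stem; so [t] is not altered by any rule here.
The ERG suffix is therefore /-dɛ/ underlyingly, with post-vocalic devoicing: voiced stops become voiceless after a vowel.

/-dɛ/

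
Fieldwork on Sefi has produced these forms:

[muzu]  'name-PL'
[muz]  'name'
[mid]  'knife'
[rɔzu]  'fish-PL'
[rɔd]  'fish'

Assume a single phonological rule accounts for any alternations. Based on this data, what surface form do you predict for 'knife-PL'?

[mizu]

'fish' shows [z] ~ [d] at the end of the stem ([rɔzu] vs [rɔd]).
If /z/ were underlying and a rule turned it into [d] in isolation, 'name' would also alternate; but it has [z] in both [muzu] and [muz].
Therefore /d/ is basic and [z] is derived by intervocalic spirantization (voiced stops become fricatives between vowels).
From [mid] the stem 'knife' is /mid/; between vowels this yields [mizu].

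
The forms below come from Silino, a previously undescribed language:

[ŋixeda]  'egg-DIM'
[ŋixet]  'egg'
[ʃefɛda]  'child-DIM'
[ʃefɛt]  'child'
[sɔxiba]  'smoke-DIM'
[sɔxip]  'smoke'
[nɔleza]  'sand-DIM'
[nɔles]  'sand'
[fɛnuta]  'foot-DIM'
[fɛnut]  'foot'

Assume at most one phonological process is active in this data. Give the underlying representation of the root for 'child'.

/ʃefɛd/

The stem for 'child' ends in [d] in [ʃefɛda] but [t] in [ʃefɛt].
The stem 'foot' ([fɛnuta], [fɛnut]) shows [t] unchanged in both environments, so [t] cannot be basic with [d] derived before the DIM suffix.
Therefore /d/ is basic and [t] is derived by word-final obstruent devoicing (voiced obstruents become voiceless word-finally).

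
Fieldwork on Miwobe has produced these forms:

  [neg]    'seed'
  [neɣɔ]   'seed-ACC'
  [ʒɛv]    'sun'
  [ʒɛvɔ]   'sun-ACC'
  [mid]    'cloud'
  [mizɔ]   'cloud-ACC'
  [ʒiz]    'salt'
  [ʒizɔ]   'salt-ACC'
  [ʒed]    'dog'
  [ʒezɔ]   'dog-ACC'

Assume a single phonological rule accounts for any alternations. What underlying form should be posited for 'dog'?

/ʒed/

In [ʒed] and [ʒezɔ] the final segment of 'dog' alternates: [d] ~ [z].
Compare 'salt', with invariant [z] in [ʒiz] and [ʒizɔ]: an analysis with underlying /z/ and a rule producing [d] in isolation would wrongly predict alternation here too.
The underlying segment must be /d/; voiced stops become fricatives between vowels, yielding [z] there.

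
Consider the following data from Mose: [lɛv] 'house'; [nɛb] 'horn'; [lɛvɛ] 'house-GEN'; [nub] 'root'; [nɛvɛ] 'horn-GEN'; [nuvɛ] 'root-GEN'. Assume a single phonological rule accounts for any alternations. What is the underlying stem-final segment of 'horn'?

In [nɛvɛ] and [nɛb] the final segment of 'horn' alternates: [v] ~ [b].
If /v/ were underlying and a rule turned it into [b] in isolation, 'house' would also alternate; but it has [v] in both [lɛvɛ] and [lɛv].
So /b/ is underlying, and a rule of intervocalic spirantization — voiced stops become fricatives between vowels — gives [v].

/b/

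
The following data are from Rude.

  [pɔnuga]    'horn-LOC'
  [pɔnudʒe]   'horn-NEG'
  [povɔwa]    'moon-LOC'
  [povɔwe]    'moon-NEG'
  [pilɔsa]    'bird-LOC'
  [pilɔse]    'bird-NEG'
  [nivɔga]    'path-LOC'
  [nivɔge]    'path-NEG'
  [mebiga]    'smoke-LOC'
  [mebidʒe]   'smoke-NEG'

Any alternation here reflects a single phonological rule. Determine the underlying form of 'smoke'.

The stem for 'smoke' ends in [g] in [mebiga] but [dʒ] in [mebidʒe].
If /g/ were underlying and a rule turned it into [dʒ] before the NEG suffix, 'path' would also alternate; but it has [g] in both [nivɔga] and [nivɔge].
So /dʒ/ is underlying, and a rule of depalatalization — palato-alveolar /dʒ/ becomes [g] when no front vowel follows — gives [g].

/mebidʒ/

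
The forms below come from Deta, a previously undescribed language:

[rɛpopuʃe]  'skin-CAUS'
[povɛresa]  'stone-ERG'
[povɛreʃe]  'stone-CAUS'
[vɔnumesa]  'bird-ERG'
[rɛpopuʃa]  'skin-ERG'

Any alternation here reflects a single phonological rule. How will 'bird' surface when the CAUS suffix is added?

[vɔnumeʃe]

In [povɛresa] and [povɛreʃe] the final segment of 'stone' alternates: [s] ~ [ʃ].
If /ʃ/ were underlying and a rule turned it into [s] before the ERG suffix, 'skin' would also alternate; but it has [ʃ] in both [rɛpopuʃa] and [rɛpopuʃe].
Therefore /s/ is basic and [ʃ] is derived by palatalization before a front vowel (/s/ becomes palato-alveolar [ʃ] before a front vowel).
From [vɔnumesa] the stem 'bird' is /vɔnumes/; before a front vowel this yields [vɔnumeʃe].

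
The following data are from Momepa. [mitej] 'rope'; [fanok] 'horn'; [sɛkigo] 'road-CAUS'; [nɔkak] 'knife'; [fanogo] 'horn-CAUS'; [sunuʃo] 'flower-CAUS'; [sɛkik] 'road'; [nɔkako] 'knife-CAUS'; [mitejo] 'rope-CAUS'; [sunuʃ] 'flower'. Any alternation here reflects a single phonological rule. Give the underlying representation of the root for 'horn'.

In [fanogo] and [fanok] the final segment of 'horn' alternates: [g] ~ [k].
But 'knife' keeps [k] in both environments ([nɔkako], [nɔkak]), so there is no rule changing /k/ to [g] before the CAUS suffix.
The underlying segment must be /g/; voiced obstruents become voiceless word-finally, yielding [k] there.
The underlying form of 'horn' is therefore /fanog/.

/fanog/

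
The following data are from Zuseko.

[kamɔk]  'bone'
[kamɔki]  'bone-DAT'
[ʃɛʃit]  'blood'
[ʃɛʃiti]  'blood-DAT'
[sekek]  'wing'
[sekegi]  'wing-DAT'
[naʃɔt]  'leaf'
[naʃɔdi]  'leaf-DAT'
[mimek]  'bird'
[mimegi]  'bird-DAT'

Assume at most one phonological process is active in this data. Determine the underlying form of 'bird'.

In [mimek] and [mimegi] the final segment of 'bird' alternates: [k] ~ [g].
But 'bone' keeps [k] in both environments ([kamɔk], [kamɔki]), so there is no rule changing /k/ to [g] before the DAT suffix.
Therefore /g/ is basic and [k] is derived by word-final obstruent devoicing (voiced obstruents become voiceless word-finally).

/mimeg/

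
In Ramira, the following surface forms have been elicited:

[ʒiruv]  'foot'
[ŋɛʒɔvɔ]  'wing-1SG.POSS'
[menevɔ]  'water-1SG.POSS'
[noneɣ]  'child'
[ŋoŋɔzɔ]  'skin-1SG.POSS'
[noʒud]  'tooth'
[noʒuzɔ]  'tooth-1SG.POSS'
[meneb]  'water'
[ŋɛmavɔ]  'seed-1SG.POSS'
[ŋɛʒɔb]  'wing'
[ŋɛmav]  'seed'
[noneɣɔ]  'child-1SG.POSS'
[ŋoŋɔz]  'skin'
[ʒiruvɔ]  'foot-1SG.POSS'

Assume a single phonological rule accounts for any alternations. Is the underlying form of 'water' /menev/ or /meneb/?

'water' shows [b] ~ [v] at the end of the stem ([meneb] vs [menevɔ]).
Compare 'seed', with invariant [v] in [ŋɛmav] and [ŋɛmavɔ]: an analysis with underlying /v/ and a rule producing [b] in isolation would wrongly predict alternation here too.
The underlying segment must be /b/; voiced stops become fricatives between vowels, yielding [v] there.

/meneb/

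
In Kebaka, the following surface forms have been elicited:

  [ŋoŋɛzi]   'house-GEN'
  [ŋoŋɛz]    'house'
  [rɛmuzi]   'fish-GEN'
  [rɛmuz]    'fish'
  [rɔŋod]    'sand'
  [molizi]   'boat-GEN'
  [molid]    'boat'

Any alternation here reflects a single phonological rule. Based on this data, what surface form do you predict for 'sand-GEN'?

In [molizi] and [molid] the final segment of 'boat' alternates: [z] ~ [d].
But 'fish' keeps [z] in both environments ([rɛmuzi], [rɛmuz]), so there is no rule changing /z/ to [d] in isolation.
So /d/ is underlying, and a rule of intervocalic spirantization — voiced stops become fricatives between vowels — gives [z].
The one attested form of 'sand', [rɔŋod], shows underlying /rɔŋod/. Applying the same rule between vowels gives [rɔŋozi].

[rɔŋozi]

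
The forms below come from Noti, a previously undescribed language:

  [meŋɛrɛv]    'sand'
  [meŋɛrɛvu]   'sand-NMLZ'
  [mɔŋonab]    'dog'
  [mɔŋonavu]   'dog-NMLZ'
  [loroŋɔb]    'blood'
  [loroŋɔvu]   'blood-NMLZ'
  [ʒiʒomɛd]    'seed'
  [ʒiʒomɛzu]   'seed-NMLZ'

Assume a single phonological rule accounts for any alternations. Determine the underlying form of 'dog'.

The stem for 'dog' ends in [b] in [mɔŋonab] but [v] in [mɔŋonavu].
If /v/ were underlying and a rule turned it into [b] in isolation, 'sand' would also alternate; but it has [v] in both [meŋɛrɛv] and [meŋɛrɛvu].
So /b/ is underlying, and a rule of intervocalic spirantization — voiced stops become fricatives between vowels — gives [v].

/mɔŋonab/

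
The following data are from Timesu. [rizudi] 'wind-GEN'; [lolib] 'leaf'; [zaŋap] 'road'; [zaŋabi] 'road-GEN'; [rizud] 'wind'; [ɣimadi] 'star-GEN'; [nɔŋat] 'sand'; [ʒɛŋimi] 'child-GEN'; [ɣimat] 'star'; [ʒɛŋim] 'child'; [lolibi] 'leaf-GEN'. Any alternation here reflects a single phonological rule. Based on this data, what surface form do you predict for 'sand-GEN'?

[nɔŋadi]

The stem for 'star' ends in [d] in [ɣimadi] but [t] in [ɣimat].
The stem 'wind' ([rizudi], [rizud]) shows [d] unchanged in both environments, so [d] cannot be basic with [t] derived in isolation.
The underlying segment must be /t/; voiceless stops become voiced between vowels, yielding [d] there.
From [nɔŋat] the stem 'sand' is /nɔŋat/; between vowels this yields [nɔŋadi].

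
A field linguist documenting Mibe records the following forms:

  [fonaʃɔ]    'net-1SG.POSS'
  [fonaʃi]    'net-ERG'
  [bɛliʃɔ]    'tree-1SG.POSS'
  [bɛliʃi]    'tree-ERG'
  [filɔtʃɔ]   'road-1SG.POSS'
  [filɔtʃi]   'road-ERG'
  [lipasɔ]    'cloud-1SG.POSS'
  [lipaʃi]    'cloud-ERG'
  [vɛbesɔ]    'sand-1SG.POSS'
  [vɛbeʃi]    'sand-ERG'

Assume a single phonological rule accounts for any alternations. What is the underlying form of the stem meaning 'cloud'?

The stem for 'cloud' ends in [s] in [lipasɔ] but [ʃ] in [lipaʃi].
The stem 'tree' ([bɛliʃɔ], [bɛliʃi]) shows [ʃ] unchanged in both environments, so [ʃ] cannot be basic with [s] derived before the 1SG.POSS suffix.
Therefore /s/ is basic and [ʃ] is derived by palatalization before a front vowel (/s/ becomes palato-alveolar [ʃ] before a front vowel).
Hence 'cloud' is /lipas/ underlyingly.

/lipas/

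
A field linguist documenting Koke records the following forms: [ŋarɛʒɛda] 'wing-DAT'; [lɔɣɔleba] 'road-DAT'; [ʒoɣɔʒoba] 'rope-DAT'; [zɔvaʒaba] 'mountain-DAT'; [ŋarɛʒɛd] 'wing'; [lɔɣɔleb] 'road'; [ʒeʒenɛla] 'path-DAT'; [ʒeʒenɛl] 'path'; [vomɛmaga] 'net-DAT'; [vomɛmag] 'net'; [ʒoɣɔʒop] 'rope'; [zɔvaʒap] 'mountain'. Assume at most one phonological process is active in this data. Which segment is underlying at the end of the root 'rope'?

In [ʒoɣɔʒoba] and [ʒoɣɔʒop] the final segment of 'rope' alternates: [b] ~ [p].
But 'road' keeps [b] in both environments ([lɔɣɔleba], [lɔɣɔleb]), so there is no rule changing /b/ to [p] in isolation.
The underlying segment must be /p/; voiceless stops become voiced between vowels, yielding [b] there.

/p/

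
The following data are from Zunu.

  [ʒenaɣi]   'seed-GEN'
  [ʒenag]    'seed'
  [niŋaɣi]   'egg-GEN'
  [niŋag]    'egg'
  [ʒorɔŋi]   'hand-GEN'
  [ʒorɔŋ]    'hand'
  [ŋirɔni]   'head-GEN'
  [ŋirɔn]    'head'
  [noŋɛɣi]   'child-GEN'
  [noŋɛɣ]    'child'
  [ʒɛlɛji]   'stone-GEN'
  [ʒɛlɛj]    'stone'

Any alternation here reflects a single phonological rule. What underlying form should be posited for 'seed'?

/ʒenag/

'seed' shows [ɣ] ~ [g] at the end of the stem ([ʒenaɣi] vs [ʒenag]).
Compare 'child', with invariant [ɣ] in [noŋɛɣi] and [noŋɛɣ]: an analysis with underlying /ɣ/ and a rule producing [g] in isolation would wrongly predict alternation here too.
So /g/ is underlying, and a rule of intervocalic spirantization — voiced stops become fricatives between vowels — gives [ɣ].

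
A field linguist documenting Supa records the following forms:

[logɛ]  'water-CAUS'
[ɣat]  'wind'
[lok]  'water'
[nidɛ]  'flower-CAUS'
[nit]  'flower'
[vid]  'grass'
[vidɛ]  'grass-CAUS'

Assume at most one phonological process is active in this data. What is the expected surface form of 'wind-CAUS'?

In [nit] and [nidɛ] the final segment of 'flower' alternates: [t] ~ [d].
Compare 'grass', with invariant [d] in [vid] and [vidɛ]: an analysis with underlying /d/ and a rule producing [t] in isolation would wrongly predict alternation here too.
Therefore /t/ is basic and [d] is derived by intervocalic voicing (voiceless stops become voiced between vowels).
The one attested form of 'wind', [ɣat], shows underlying /ɣat/. Applying the same rule between vowels gives [ɣadɛ].

[ɣadɛ]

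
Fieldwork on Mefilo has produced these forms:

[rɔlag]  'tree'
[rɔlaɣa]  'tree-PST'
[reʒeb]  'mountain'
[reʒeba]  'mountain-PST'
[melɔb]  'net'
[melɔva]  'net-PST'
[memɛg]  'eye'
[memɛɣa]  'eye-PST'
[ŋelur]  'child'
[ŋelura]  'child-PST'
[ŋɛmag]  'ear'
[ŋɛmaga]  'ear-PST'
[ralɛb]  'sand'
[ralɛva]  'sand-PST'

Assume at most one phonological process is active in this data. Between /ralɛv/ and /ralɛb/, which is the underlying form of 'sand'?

'sand' shows [b] ~ [v] at the end of the stem ([ralɛb] vs [ralɛva]).
But 'mountain' keeps [b] in both environments ([reʒeb], [reʒeba]), so there is no rule changing /b/ to [v] before the PST suffix.
Therefore /v/ is basic and [b] is derived by word-final hardening (voiced fricatives become stops word-finally).

/ralɛv/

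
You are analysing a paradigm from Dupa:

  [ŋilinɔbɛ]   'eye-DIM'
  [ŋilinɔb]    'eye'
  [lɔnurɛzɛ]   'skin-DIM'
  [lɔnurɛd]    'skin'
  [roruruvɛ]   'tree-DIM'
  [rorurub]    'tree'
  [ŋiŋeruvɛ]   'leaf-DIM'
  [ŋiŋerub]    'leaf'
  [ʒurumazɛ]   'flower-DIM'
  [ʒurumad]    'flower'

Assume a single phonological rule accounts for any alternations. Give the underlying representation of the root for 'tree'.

The root 'tree' surfaces as [roruruvɛ] and [rorurub], with a stem-final [v] ~ [b] alternation.
Compare 'eye', with invariant [b] in [ŋilinɔbɛ] and [ŋilinɔb]: an analysis with underlying /b/ and a rule producing [v] before the DIM suffix would wrongly predict alternation here too.
The underlying segment must be /v/; voiced fricatives become stops word-finally, yielding [b] there.

/roruruv/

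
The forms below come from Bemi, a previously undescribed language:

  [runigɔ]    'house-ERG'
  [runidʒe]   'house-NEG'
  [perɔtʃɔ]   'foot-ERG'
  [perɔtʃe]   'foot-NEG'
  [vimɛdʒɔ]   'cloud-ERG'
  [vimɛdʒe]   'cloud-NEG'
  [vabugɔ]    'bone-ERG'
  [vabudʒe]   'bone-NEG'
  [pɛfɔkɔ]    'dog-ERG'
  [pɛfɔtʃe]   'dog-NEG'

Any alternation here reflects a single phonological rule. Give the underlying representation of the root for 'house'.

/runig/

The stem for 'house' ends in [g] in [runigɔ] but [dʒ] in [runidʒe].
Compare 'cloud', with invariant [dʒ] in [vimɛdʒɔ] and [vimɛdʒe]: an analysis with underlying /dʒ/ and a rule producing [g] before the ERG suffix would wrongly predict alternation here too.
The alternation reflects palatalization before a front vowel: /k/ and /g/ become palato-alveolar [tʃ] and [dʒ] before a front vowel. /g/ is underlying.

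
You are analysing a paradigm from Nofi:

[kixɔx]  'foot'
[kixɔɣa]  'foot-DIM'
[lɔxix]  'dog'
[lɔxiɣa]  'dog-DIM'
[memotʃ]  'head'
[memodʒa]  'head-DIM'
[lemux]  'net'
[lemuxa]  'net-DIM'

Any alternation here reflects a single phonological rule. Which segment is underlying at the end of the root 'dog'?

The root 'dog' surfaces as [lɔxix] and [lɔxiɣa], with a stem-final [x] ~ [ɣ] alternation.
If /x/ were underlying and a rule turned it into [ɣ] before the DIM suffix, 'net' would also alternate; but it has [x] in both [lemux] and [lemuxa].
Therefore /ɣ/ is basic and [x] is derived by word-final obstruent devoicing (voiced obstruents become voiceless word-finally).

/ɣ/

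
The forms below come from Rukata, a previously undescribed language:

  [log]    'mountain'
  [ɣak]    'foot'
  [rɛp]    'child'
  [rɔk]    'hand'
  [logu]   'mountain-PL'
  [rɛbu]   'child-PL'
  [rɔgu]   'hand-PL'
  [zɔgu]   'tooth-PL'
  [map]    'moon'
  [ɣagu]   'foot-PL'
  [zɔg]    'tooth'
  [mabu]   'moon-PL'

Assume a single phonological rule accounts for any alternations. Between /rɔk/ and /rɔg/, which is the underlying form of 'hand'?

'hand' shows [g] ~ [k] at the end of the stem ([rɔgu] vs [rɔk]).
But 'mountain' keeps [g] in both environments ([logu], [log]), so there is no rule changing /g/ to [k] in isolation.
So /k/ is underlying, and a rule of intervocalic voicing — voiceless stops become voiced between vowels — gives [g].

/rɔk/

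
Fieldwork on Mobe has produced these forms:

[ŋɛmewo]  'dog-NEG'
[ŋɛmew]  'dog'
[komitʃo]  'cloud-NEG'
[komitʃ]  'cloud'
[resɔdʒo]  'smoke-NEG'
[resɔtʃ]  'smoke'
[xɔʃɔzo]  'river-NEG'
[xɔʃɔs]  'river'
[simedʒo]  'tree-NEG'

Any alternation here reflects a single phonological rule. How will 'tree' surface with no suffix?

[simetʃ]

'smoke' shows [dʒ] ~ [tʃ] at the end of the stem ([resɔdʒo] vs [resɔtʃ]).
If /tʃ/ were underlying and a rule turned it into [dʒ] before the NEG suffix, 'cloud' would also alternate; but it has [tʃ] in both [komitʃo] and [komitʃ].
So /dʒ/ is underlying, and a rule of word-final obstruent devoicing — voiced obstruents become voiceless word-finally — gives [tʃ].
The one attested form of 'tree', [simedʒo], shows underlying /simedʒ/. Applying the same rule word-finally gives [simetʃ].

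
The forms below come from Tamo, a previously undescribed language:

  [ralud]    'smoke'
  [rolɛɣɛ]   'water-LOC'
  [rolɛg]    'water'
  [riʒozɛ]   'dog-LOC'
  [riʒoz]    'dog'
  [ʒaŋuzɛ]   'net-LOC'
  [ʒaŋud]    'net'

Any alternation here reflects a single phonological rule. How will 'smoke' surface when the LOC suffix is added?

[raluzɛ]

'net' shows [d] ~ [z] at the end of the stem ([ʒaŋud] vs [ʒaŋuzɛ]).
Compare 'dog', with invariant [z] in [riʒoz] and [riʒozɛ]: an analysis with underlying /z/ and a rule producing [d] in isolation would wrongly predict alternation here too.
The alternation reflects intervocalic spirantization: voiced stops become fricatives between vowels. /d/ is underlying.
From [ralud] the stem 'smoke' is /ralud/; between vowels this yields [raluzɛ].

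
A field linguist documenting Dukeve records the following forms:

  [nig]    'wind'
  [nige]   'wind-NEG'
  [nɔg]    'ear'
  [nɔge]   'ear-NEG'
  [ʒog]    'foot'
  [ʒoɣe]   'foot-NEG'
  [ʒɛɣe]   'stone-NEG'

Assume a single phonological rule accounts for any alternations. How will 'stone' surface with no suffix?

[ʒɛg]

In [ʒog] and [ʒoɣe] the final segment of 'foot' alternates: [g] ~ [ɣ].
If /g/ were underlying and a rule turned it into [ɣ] before the NEG suffix, 'wind' would also alternate; but it has [g] in both [nig] and [nige].
The alternation reflects word-final hardening: voiced fricatives become stops word-finally. /ɣ/ is underlying.
The one attested form of 'stone', [ʒɛɣe], shows underlying /ʒɛɣ/. Applying the same rule word-finally gives [ʒɛg].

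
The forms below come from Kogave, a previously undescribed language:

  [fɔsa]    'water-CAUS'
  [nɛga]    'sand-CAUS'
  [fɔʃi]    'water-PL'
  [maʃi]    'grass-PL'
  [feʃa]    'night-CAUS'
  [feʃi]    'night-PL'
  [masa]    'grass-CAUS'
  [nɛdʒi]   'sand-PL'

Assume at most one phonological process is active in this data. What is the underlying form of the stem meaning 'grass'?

The stem for 'grass' ends in [s] in [masa] but [ʃ] in [maʃi].
Compare 'night', with invariant [ʃ] in [feʃa] and [feʃi]: an analysis with underlying /ʃ/ and a rule producing [s] before the CAUS suffix would wrongly predict alternation here too.
Therefore /s/ is basic and [ʃ] is derived by palatalization before a front vowel (/g/ and /s/ become palato-alveolar [dʒ] and [ʃ] before a front vowel).
So 'grass' = /mas/.

/mas/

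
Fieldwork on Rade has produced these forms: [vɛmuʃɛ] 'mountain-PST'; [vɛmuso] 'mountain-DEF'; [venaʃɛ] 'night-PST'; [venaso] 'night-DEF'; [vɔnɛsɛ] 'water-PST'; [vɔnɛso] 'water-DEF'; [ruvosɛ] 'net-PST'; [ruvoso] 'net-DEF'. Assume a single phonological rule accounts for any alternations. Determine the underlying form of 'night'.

'night' shows [ʃ] ~ [s] at the end of the stem ([venaʃɛ] vs [venaso]).
The stem 'net' ([ruvosɛ], [ruvoso]) shows [s] unchanged in both environments, so [s] cannot be basic with [ʃ] derived before the PST suffix.
The alternation reflects depalatalization: palato-alveolar /ʃ/ becomes [s] when no front vowel follows. /ʃ/ is underlying.
So 'night' = /venaʃ/.

/venaʃ/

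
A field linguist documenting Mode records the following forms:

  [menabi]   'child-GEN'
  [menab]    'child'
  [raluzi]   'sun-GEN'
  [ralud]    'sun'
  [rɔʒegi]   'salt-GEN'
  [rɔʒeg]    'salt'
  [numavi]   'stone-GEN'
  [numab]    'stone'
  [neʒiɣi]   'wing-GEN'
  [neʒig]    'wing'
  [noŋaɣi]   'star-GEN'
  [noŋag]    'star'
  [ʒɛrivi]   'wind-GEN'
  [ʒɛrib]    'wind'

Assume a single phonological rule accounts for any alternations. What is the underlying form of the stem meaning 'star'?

'star' shows [ɣ] ~ [g] at the end of the stem ([noŋaɣi] vs [noŋag]).
If /g/ were underlying and a rule turned it into [ɣ] before the GEN suffix, 'salt' would also alternate; but it has [g] in both [rɔʒegi] and [rɔʒeg].
Therefore /ɣ/ is basic and [g] is derived by word-final hardening (voiced fricatives become stops word-finally).

/noŋaɣ/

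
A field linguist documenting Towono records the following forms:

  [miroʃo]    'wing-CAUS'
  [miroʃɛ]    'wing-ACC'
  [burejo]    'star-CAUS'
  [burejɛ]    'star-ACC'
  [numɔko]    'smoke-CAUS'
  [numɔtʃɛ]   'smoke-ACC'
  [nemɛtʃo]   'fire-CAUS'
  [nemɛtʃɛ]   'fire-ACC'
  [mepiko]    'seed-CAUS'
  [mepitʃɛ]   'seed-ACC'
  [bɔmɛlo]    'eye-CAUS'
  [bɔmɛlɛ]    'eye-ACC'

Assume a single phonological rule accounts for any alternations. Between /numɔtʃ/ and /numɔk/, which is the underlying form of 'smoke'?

The stem for 'smoke' ends in [k] in [numɔko] but [tʃ] in [numɔtʃɛ].
Compare 'fire', with invariant [tʃ] in [nemɛtʃo] and [nemɛtʃɛ]: an analysis with underlying /tʃ/ and a rule producing [k] before the CAUS suffix would wrongly predict alternation here too.
The alternation reflects palatalization before a front vowel: /k/ becomes palato-alveolar [tʃ] before a front vowel. /k/ is underlying.

/numɔk/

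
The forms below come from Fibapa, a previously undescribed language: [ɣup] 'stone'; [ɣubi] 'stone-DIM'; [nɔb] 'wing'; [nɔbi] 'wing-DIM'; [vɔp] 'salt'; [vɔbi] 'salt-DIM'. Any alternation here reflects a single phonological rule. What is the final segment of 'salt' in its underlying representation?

/p/

'salt' shows [p] ~ [b] at the end of the stem ([vɔp] vs [vɔbi]).
Compare 'wing', with invariant [b] in [nɔb] and [nɔbi]: an analysis with underlying /b/ and a rule producing [p] in isolation would wrongly predict alternation here too.
Therefore /p/ is basic and [b] is derived by intervocalic voicing (voiceless stops become voiced between vowels).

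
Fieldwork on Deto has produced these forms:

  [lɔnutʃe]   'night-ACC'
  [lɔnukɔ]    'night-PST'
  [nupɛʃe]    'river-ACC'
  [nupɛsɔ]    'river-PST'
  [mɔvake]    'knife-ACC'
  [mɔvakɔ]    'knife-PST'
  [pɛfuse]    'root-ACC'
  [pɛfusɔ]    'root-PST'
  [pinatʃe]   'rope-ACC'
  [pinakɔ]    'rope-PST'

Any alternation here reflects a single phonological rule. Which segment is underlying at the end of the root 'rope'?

/tʃ/

In [pinatʃe] and [pinakɔ] the final segment of 'rope' alternates: [tʃ] ~ [k].
The stem 'knife' ([mɔvake], [mɔvakɔ]) shows [k] unchanged in both environments, so [k] cannot be basic with [tʃ] derived before the ACC suffix.
So /tʃ/ is underlying, and a rule of depalatalization — palato-alveolar /tʃ/ and /ʃ/ become [k] and [s] when no front vowel follows — gives [k].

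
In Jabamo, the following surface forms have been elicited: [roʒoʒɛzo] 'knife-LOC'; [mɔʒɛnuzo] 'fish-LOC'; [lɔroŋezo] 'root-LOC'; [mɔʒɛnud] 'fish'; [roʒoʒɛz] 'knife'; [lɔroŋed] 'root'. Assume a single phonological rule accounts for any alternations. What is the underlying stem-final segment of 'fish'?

/d/

The root 'fish' surfaces as [mɔʒɛnud] and [mɔʒɛnuzo], with a stem-final [d] ~ [z] alternation.
Compare 'knife', with invariant [z] in [roʒoʒɛz] and [roʒoʒɛzo]: an analysis with underlying /z/ and a rule producing [d] in isolation would wrongly predict alternation here too.
The underlying segment must be /d/; voiced stops become fricatives between vowels, yielding [z] there.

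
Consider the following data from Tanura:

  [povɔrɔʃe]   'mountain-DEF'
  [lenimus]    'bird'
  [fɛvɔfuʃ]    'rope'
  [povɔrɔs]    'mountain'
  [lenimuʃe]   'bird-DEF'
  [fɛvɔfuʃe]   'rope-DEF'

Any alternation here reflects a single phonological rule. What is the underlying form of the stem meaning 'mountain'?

The stem for 'mountain' ends in [ʃ] in [povɔrɔʃe] but [s] in [povɔrɔs].
Compare 'rope', with invariant [ʃ] in [fɛvɔfuʃe] and [fɛvɔfuʃ]: an analysis with underlying /ʃ/ and a rule producing [s] in isolation would wrongly predict alternation here too.
So /s/ is underlying, and a rule of palatalization before a front vowel — /s/ becomes palato-alveolar [ʃ] before a front vowel — gives [ʃ].
Hence 'mountain' is /povɔrɔs/ underlyingly.

/povɔrɔs/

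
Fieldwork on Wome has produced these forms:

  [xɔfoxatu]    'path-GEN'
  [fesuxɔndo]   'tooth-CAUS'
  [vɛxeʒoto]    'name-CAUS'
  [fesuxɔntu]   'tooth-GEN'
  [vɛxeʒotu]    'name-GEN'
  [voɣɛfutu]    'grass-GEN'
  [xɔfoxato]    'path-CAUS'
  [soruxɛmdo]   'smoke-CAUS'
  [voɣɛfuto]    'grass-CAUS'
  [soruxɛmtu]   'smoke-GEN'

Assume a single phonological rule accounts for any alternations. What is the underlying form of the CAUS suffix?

The CAUS suffix surfaces as [-do] and [-to], depending on the final segment of the stem.
By contrast the GEN suffix keeps its initial [t] throughout — that segment must be underlying.
So the underlying form is /-do/, and voiced stops become voiceless after a vowel.

/-do/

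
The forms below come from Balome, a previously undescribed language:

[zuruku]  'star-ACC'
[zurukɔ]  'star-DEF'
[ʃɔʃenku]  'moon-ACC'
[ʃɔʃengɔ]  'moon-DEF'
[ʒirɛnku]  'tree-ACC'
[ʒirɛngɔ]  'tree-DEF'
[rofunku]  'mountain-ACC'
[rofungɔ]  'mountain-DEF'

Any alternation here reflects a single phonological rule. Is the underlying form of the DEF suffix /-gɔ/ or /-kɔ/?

The DEF morpheme has two allomorphs, [-gɔ] and [-kɔ].
By contrast the ACC suffix keeps its initial [k] throughout — that segment must be underlying.
So the underlying form is /-gɔ/, and voiced stops become voiceless after a vowel.

/-gɔ/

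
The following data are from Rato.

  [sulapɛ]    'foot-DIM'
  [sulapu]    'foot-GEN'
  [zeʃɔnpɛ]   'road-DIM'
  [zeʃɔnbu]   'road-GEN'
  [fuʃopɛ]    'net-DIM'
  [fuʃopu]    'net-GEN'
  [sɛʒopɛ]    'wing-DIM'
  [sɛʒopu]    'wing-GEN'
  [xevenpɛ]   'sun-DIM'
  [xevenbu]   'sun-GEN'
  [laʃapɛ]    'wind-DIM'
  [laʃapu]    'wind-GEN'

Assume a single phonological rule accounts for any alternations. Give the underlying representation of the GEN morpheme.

/-bu/

The GEN morpheme has two allomorphs, [-bu] and [-pu].
By contrast the DIM suffix keeps its initial [p] throughout — that segment must be underlying.
The GEN suffix is therefore /-bu/ underlyingly, with post-vocalic devoicing: voiced stops become voiceless after a vowel.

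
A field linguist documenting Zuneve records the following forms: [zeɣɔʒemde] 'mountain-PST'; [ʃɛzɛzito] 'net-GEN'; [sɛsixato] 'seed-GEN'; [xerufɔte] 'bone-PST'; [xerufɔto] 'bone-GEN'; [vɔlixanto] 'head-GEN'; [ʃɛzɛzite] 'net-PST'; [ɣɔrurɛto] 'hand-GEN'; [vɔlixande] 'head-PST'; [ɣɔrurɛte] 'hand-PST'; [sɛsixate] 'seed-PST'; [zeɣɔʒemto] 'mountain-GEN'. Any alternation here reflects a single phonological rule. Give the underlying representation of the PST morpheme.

/-de/

The PST suffix surfaces as [-de] and [-te], depending on the final segment of the stem.
By contrast the GEN suffix keeps its initial [t] throughout — that segment must be underlying.
The PST suffix is therefore /-de/ underlyingly, with post-vocalic devoicing: voiced stops become voiceless after a vowel.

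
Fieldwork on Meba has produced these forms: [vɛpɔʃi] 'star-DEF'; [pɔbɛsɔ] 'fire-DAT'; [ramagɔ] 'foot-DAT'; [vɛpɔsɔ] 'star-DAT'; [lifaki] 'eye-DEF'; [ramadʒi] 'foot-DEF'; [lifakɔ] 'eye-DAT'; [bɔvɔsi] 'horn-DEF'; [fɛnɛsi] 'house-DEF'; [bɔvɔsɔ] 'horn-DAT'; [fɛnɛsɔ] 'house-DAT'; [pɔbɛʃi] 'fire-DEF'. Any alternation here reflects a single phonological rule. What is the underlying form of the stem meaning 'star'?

/vɛpɔʃ/

The root 'star' surfaces as [vɛpɔsɔ] and [vɛpɔʃi], with a stem-final [s] ~ [ʃ] alternation.
But 'horn' keeps [s] in both environments ([bɔvɔsɔ], [bɔvɔsi]), so there is no rule changing /s/ to [ʃ] before the DEF suffix.
So /ʃ/ is underlying, and a rule of depalatalization — palato-alveolar /dʒ/ and /ʃ/ become [g] and [s] when no front vowel follows — gives [s].
Hence 'star' is /vɛpɔʃ/ underlyingly.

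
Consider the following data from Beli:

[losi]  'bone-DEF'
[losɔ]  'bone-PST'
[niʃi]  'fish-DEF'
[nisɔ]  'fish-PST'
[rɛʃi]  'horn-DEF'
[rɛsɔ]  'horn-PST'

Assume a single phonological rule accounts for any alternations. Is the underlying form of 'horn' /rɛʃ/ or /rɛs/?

/rɛʃ/

In [rɛʃi] and [rɛsɔ] the final segment of 'horn' alternates: [ʃ] ~ [s].
But 'bone' keeps [s] in both environments ([losi], [losɔ]), so there is no rule changing /s/ to [ʃ] before the DEF suffix.
So /ʃ/ is underlying, and a rule of depalatalization — palato-alveolar /ʃ/ becomes [s] when no front vowel follows — gives [s].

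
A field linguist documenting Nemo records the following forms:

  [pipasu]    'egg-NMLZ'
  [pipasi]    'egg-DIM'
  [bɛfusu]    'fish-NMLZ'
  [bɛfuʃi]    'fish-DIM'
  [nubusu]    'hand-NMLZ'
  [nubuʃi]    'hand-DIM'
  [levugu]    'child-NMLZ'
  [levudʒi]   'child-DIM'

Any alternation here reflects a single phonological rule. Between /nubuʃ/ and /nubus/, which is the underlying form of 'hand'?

'hand' shows [s] ~ [ʃ] at the end of the stem ([nubusu] vs [nubuʃi]).
The stem 'egg' ([pipasu], [pipasi]) shows [s] unchanged in both environments, so [s] cannot be basic with [ʃ] derived before the DIM suffix.
The underlying segment must be /ʃ/; palato-alveolar /dʒ/ and /ʃ/ become [g] and [s] when no front vowel follows, yielding [s] there.

/nubuʃ/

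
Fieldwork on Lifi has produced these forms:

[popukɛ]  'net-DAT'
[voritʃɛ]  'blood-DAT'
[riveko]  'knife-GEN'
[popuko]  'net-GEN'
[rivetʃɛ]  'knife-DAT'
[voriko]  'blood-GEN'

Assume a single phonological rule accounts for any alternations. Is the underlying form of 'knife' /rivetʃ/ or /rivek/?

The stem for 'knife' ends in [tʃ] in [rivetʃɛ] but [k] in [riveko].
But 'net' keeps [k] in both environments ([popukɛ], [popuko]), so there is no rule changing /k/ to [tʃ] before the DAT suffix.
So /tʃ/ is underlying, and a rule of depalatalization — palato-alveolar /tʃ/ becomes [k] when no front vowel follows — gives [k].

/rivetʃ/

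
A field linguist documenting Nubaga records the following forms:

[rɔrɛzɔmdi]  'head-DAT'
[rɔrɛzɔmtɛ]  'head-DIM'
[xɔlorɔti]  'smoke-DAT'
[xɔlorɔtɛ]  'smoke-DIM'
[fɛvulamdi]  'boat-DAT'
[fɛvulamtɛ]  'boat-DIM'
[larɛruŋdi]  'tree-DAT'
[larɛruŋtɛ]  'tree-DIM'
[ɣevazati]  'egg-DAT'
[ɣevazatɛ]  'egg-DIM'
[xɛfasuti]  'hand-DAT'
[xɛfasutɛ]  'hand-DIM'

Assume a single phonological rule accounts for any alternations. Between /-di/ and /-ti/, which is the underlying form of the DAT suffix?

The DAT morpheme has two allomorphs, [-di] and [-ti].
By contrast the DIM suffix keeps its initial [t] throughout — that segment must be underlying.
The DAT suffix is therefore /-di/ underlyingly, with post-vocalic devoicing: voiced stops become voiceless after a vowel.

/-di/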